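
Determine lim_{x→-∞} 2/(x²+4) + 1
Evaluate the dominant behaviour as x → -∞; each term tends to a finite value or vanishes.
Limit = 1.

Final answer: 1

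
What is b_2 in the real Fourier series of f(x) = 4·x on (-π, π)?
b_2 = (1/π) ∫_{-π}^{π} f(x)·sin(2x) dx.
Evaluate the integral (use parity and integration by parts as needed): b_2 = -4.

Final answer: -4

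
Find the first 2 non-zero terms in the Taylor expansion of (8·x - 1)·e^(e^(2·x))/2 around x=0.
3·e·x - e/2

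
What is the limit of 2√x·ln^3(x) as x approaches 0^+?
This is a 0·∞ indeterminate form at x → 0⁺.
Rewrite the product as 2·ln^3(x) / x^(-1/2) and apply L'Hôpital, or use the standard hierarchy x^(-1/2) ≫ |ln x|^3 as x → 0⁺.
The indeterminate product → 0, so the limit = 0.

Final answer: 0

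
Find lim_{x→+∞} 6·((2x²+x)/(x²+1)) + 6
Evaluate the dominant behaviour as x → +∞; each term tends to a finite value or vanishes.
Limit = 18.

Final answer: 18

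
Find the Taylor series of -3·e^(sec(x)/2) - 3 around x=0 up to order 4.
-13·x^4·e^(1/2)/32 - 3·x^2·e^(1/2)/4 - 3·e^(1/2) - 3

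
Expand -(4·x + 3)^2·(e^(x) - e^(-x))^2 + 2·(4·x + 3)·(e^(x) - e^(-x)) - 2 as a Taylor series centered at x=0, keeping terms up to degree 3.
-94·x^3 - 20·x^2 + 12·x - 2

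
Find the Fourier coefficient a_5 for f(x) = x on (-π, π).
a_5 = (1/π) ∫_{-π}^{π} f(x)·cos(5x) dx.
Evaluate the integral (use parity and integration by parts as needed): a_5 = 0.

Final answer: 0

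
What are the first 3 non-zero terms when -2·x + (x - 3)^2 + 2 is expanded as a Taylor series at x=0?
x^2 - 8·x + 11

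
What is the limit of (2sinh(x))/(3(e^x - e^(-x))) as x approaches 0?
Both numerator and denominator → 0 as x → 0; this is a 0/0 indeterminate form.
Expand each to leading order near x = 0: numerator ~ 2·x, denominator ~ 6·x.
The limit of the ratio is 1/3.

Final answer: 1/3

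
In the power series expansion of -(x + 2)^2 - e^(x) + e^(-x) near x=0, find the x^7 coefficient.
Expand to order 7: -(x + 2)^2 - e^(x) + e^(-x) = -x^7/2520 - x^5/60 - x^3/3 - x^2 - 6·x - 4 + O(x^8).
The coefficient of x^7 is -1/2520.

Final answer: -1/2520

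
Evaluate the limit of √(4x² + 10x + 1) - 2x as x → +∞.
As x → +∞: multiply by the conjugate to get (10x+1)/(√(4x²+10x+1)+2x); the denominator ~ 4x, so the limit is 10/4 = 5/2.
Limit = 5/2.

Final answer: 5/2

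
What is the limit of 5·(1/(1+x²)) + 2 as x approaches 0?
Direct substitution at x = 0 gives 7.

Final answer: 7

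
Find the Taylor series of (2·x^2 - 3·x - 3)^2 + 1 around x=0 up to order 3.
-12·x^3 - 3·x^2 + 18·x + 10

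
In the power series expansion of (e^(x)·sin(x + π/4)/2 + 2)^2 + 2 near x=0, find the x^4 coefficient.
Expand to order 4: (e^(x)·sin(x + π/4)/2 + 2)^2 + 2 = x^4·(√(2)/4 + 2)^2·(-√(2)/(12·(√(2)/4 + 2)) + 1/(8·(√(2)/4 + 2)^2)) + x^3/2 + x^2·(√(2)/4 + 2)^2·(1/(2·(√(2)/4 + 2)^2) + √(2)/(2·(√(2)/4 + 2))) + √(2)·x·(√(2)/4 + 2) + 2 + (√(2)/4 + 2)^2 + O(x^5).
The coefficient of x^4 is (√(2)/4 + 2)^2·(-√(2)/(12·(√(2)/4 + 2)) + 1/(8·(√(2)/4 + 2)^2)).

Final answer: (√(2)/4 + 2)^2·(-√(2)/(12·(√(2)/4 + 2)) + 1/(8·(√(2)/4 + 2)^2))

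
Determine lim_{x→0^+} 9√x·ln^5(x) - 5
The product is a 0·∞ indeterminate form at x → 0⁺.
Rewrite the product as 9·ln^5(x) / x^(-1/2) and apply L'Hôpital, or use the standard hierarchy x^(-1/2) ≫ |ln x|^5 as x → 0⁺.
The indeterminate product → 0, so the limit = -5.

Final answer: -5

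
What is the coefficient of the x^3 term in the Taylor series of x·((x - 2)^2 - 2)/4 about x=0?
Expand to order 3: x·((x - 2)^2 - 2)/4 = x^3/4 - x^2 + x/2 + O(x^4).
The coefficient of x^3 is 1/4.

Final answer: 1/4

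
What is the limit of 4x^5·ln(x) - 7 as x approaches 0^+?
The product is a 0·∞ indeterminate form at x → 0⁺.
Rewrite the product as 4·ln(x) / x^(-5) and apply L'Hôpital, or use the standard hierarchy x^(-5) ≫ |ln x| as x → 0⁺.
The indeterminate product → 0, so the limit = -7.

Final answer: -7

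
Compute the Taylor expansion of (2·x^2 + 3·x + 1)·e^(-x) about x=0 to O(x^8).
-4·x^7/315 + 43·x^6/720 - 13·x^5/60 + 13·x^4/24 - 2·x^3/3 - x^2/2 + 2·x + 1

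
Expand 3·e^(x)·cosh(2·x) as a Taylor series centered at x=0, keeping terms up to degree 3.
13·x^3/2 + 15·x^2/2 + 3·x + 3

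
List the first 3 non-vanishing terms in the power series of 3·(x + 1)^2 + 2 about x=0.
3·x^2 + 6·x + 5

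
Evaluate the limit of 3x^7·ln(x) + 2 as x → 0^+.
The product is a 0·∞ indeterminate form at x → 0⁺.
Rewrite the product as 3·ln(x) / x^(-7) and apply L'Hôpital, or use the standard hierarchy x^(-7) ≫ |ln x| as x → 0⁺.
The indeterminate product → 0, so the limit = 2.

Final answer: 2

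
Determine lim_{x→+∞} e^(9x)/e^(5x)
This is an ∞/∞ indeterminate form as x → +∞.
Rewrite e^(9x)/e^(5x) = e^((9−5)x) = e^(4x); the exponent coefficient is 4 > 0 so e^(4x) → ∞.
Limit = ∞.

Final answer: ∞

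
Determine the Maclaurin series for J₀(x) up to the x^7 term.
-x^6/2304 + x^4/64 - x^2/4 + 1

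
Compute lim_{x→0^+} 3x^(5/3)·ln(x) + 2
The product is a 0·∞ indeterminate form at x → 0⁺.
Rewrite the product as 3·ln(x) / x^(-5/3) and apply L'Hôpital, or use the standard hierarchy x^(-5/3) ≫ |ln x| as x → 0⁺.
The indeterminate product → 0, so the limit = 2.

Final answer: 2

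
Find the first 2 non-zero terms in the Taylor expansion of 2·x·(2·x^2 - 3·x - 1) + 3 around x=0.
3 - 2·x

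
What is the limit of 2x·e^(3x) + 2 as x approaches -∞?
The product is a 0·∞ indeterminate form at x → -∞.
Rewrite the product as 2x / e^(-3x) (an ∞/∞ form) and apply L'Hôpital, or use the standard hierarchy e^(3|x|) ≫ |x| as x → -∞.
The indeterminate product → 0, so the limit = 2.

Final answer: 2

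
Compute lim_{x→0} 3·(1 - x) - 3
Direct substitution at x = 0 gives 0.

Final answer: 0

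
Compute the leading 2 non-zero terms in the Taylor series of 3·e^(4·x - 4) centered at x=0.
12·x·e^(-4) + 3·e^(-4)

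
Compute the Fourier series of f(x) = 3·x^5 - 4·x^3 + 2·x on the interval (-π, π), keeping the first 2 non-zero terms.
(-128·π^2 + 6·π^4 + 772)·sin(x) + (-3·π^4 - 61/2 + 19·π^2)·sin(2·x)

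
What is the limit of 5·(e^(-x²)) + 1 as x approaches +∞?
Evaluate the dominant behaviour as x → +∞; each term tends to a finite value or vanishes.
Limit = 1.

Final answer: 1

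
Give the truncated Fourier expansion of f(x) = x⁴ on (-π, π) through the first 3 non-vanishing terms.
(48 - 8·π^2)·cos(x) + (-3 + 2·π^2)·cos(2·x) + π^4/5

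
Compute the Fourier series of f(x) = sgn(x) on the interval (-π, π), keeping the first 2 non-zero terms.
4·sin(x)/π + 4·sin(3·x)/(3·π)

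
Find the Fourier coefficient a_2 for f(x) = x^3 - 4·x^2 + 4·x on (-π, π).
a_2 = (1/π) ∫_{-π}^{π} f(x)·cos(2x) dx.
Evaluate the integral (use parity and integration by parts as needed): a_2 = -4.

Final answer: -4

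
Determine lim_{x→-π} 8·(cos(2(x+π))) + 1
Direct substitution at x = -π gives 9.

Final answer: 9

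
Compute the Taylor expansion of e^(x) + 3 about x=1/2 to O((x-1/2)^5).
e^(1/2) + 3 + e^(1/2)·(x - 1/2) + e^(1/2)·(x - 1/2)^2/2 + e^(1/2)·(x - 1/2)^3/6 + e^(1/2)·(x - 1/2)^4/24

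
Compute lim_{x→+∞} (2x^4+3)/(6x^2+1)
This is an ∞/∞ indeterminate form as x → +∞.
Divide numerator and denominator by x^4 and let the lower-order terms vanish; the numerator's degree 4 exceeds the denominator's degree 2, so the quotient diverges.
Limit = ∞.

Final answer: ∞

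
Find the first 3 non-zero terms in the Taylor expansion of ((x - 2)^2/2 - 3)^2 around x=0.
3·x^2 + 4·x + 1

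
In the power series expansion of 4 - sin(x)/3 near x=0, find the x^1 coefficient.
Expand to order 1: 4 - sin(x)/3 = 4 - x/3 + O(x^2).
The coefficient of x^1 is -1/3.

Final answer: -1/3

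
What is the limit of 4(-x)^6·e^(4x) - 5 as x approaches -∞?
The product is a 0·∞ indeterminate form at x → -∞.
Rewrite the product as 4(-x)^6 / e^(-4x) (an ∞/∞ form) and apply L'Hôpital, or use the standard hierarchy e^(4|x|) ≫ |(-x)^6| as x → -∞.
The indeterminate product → 0, so the limit = -5.

Final answer: -5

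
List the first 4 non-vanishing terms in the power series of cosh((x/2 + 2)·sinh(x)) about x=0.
35·x^4/24 + x^3 + 2·x^2 + 1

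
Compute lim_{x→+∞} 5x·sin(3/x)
As x → +∞: let u = 3/x → 0⁺; then 5·x·sin(3/x) = 5·3·sin(u)/u → 5·3·1 = 15.
Limit = 15.

Final answer: 15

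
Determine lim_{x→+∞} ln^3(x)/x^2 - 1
The quotient is an ∞/∞ indeterminate form as x → +∞.
The polynomial denominator x^2 dominates the logarithmic numerator (any positive power of x ≫ ln^3(x) as x → ∞), so the quotient → 0.
Adding the constant: 0 - 1 = -1. Limit = -1.

Final answer: -1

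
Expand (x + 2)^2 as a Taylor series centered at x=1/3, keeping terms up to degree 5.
49/9 + 14·(x - 1/3)/3 + (x - 1/3)^2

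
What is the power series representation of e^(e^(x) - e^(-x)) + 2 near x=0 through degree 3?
5·x^3/3 + 2·x^2 + 2·x + 3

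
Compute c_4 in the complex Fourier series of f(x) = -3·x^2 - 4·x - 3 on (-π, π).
Compute the real Fourier coefficients first: a_4 = -3/4, b_4 = 2.
Then c_4 = (a_4 − i·b_4)/2 = -3/8 - i.

Final answer: -3/8 - i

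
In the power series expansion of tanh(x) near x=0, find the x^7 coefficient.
Expand to order 7: tanh(x) = -17·x^7/315 + 2·x^5/15 - x^3/3 + x + O(x^8).
The coefficient of x^7 is -17/315.

Final answer: -17/315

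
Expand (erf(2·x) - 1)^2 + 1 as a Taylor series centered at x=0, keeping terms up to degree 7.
256·x^7/(21·√(π)) + 3584·x^6/(45·π) - 64·x^5/(5·√(π)) - 128·x^4/(3·π) + 32·x^3/(3·√(π)) + 16·x^2/π - 8·x/√(π) + 2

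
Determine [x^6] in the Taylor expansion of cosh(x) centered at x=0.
Expand to order 6: cosh(x) = x^6/720 + x^4/24 + x^2/2 + 1 + O(x^7).
The coefficient of x^6 is 1/720.

Final answer: 1/720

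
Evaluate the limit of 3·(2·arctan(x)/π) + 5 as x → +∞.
Evaluate the dominant behaviour as x → +∞; each term tends to a finite value or vanishes.
Limit = 8.

Final answer: 8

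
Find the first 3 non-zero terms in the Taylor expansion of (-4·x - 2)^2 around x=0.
16·x^2 + 16·x + 4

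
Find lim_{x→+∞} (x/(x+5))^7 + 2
As x → +∞: x/(x+5) = 1/(1 + 5/x) → 1, and the 7th power of a limit-1 base also → 1; with the additive constant, 1 + 2 = 3.
Limit = 3.

Final answer: 3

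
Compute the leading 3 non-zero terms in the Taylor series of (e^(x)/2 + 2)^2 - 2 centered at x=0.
3·x^2/2 + 5·x/2 + 17/4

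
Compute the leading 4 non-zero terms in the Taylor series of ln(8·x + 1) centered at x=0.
-1024·x^4 + 512·x^3/3 - 32·x^2 + 8·x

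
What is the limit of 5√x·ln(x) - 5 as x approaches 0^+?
The product is a 0·∞ indeterminate form at x → 0⁺.
Rewrite the product as 5·ln(x) / x^(-1/2) and apply L'Hôpital, or use the standard hierarchy x^(-1/2) ≫ |ln x| as x → 0⁺.
The indeterminate product → 0, so the limit = -5.

Final answer: -5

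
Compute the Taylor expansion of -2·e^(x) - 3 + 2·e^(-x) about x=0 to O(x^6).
-x^5/30 - 2·x^3/3 - 4·x - 3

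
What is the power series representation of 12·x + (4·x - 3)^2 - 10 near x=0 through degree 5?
16·x^2 - 12·x - 1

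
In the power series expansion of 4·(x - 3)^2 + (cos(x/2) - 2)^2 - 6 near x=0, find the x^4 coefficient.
Expand to order 4: 4·(x - 3)^2 + (cos(x/2) - 2)^2 - 6 = x^4/96 + 17·x^2/4 - 24·x + 31 + O(x^5).
The coefficient of x^4 is 1/96.

Final answer: 1/96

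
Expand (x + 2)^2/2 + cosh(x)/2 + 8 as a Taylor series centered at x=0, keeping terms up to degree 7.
x^6/1440 + x^4/48 + 3·x^2/4 + 2·x + 21/2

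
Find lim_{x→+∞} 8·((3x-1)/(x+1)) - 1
Evaluate the dominant behaviour as x → +∞; each term tends to a finite value or vanishes.
Limit = 23.

Final answer: 23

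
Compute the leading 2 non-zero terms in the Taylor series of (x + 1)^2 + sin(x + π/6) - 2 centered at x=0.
x·(√(3)/2 + 2) - 1/2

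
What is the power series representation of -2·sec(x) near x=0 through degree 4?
-5·x^4/12 - x^2 - 2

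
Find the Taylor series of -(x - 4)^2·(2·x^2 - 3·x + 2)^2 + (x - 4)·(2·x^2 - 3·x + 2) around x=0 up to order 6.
-4·x^6 + 44·x^5 - 177·x^4 + 342·x^3 - 383·x^2 + 238·x - 72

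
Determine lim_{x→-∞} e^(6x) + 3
Evaluate the dominant behaviour as x → -∞; each term tends to a finite value or vanishes.
Limit = 3.

Final answer: 3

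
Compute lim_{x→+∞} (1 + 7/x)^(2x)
As x → +∞: write (1 + 7/x)^(2x) = ((1 + 7/x)^x)^2 → (e^7)^2 = e^14.
Limit = e^(14).

Final answer: e^(14)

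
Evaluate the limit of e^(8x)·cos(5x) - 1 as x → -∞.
Evaluate the dominant behaviour as x → -∞; each term tends to a finite value or vanishes.
Limit = -1.

Final answer: -1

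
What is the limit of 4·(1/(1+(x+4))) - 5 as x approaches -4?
Direct substitution at x = -4 gives -1.

Final answer: -1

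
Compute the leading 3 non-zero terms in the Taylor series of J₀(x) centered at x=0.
x^4/64 - x^2/4 + 1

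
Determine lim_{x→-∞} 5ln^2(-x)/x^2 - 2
The quotient is an ∞/∞ indeterminate form as x → -∞.
Compare growth rates of the dominant terms (exponentials ≫ polynomials ≫ logarithms), or apply L'Hôpital's rule; the quotient → 0.
Adding the constant: 0 - 2 = -2. Limit = -2.

Final answer: -2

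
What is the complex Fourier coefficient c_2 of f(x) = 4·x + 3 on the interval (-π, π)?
Compute the real Fourier coefficients first: a_2 = 0, b_2 = -4.
Then c_2 = (a_2 − i·b_2)/2 = 2·i.

Final answer: 2·i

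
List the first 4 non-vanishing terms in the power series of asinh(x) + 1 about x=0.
3·x^5/40 - x^3/6 + x + 1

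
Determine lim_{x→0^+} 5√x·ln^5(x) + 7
The product is a 0·∞ indeterminate form at x → 0⁺.
Rewrite the product as 5·ln^5(x) / x^(-1/2) and apply L'Hôpital, or use the standard hierarchy x^(-1/2) ≫ |ln x|^5 as x → 0⁺.
The indeterminate product → 0, so the limit = 7.

Final answer: 7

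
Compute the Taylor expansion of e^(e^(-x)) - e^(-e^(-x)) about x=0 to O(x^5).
x^4·(-e^(-1)/24 + 5·e/8) + x^3·(-5·e/6 + e^(-1)/6) + e·x^2 + x·(-e - e^(-1)) - e^(-1) + e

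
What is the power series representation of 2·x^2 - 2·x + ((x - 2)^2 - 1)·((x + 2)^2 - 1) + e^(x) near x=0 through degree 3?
x^3/6 - 15·x^2/2 - x + 10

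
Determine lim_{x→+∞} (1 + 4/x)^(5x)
As x → +∞: write (1 + 4/x)^(5x) = ((1 + 4/x)^x)^5 → (e^4)^5 = e^20.
Limit = e^(20).

Final answer: e^(20)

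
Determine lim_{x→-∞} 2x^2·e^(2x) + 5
The product is a 0·∞ indeterminate form at x → -∞.
Rewrite the product as 2x^2 / e^(-2x) (an ∞/∞ form) and apply L'Hôpital, or use the standard hierarchy e^(2|x|) ≫ |x^2| as x → -∞.
The indeterminate product → 0, so the limit = 5.

Final answer: 5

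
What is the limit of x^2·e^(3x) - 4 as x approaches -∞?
The product is a 0·∞ indeterminate form at x → -∞.
Rewrite the product as x^2 / e^(-3x) (an ∞/∞ form) and apply L'Hôpital, or use the standard hierarchy e^(3|x|) ≫ |x^2| as x → -∞.
The indeterminate product → 0, so the limit = -4.

Final answer: -4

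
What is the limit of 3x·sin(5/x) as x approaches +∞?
As x → +∞: let u = 5/x → 0⁺; then 3·x·sin(5/x) = 3·5·sin(u)/u → 3·5·1 = 15.
Limit = 15.

Final answer: 15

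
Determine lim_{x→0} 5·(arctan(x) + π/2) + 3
Direct substitution at x = 0 gives 3 + 5·π/2.

Final answer: 3 + 5·π/2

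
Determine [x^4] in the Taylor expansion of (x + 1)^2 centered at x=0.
Expand to order 4: (x + 1)^2 = x^2 + 2·x + 1 + O(x^5).
The coefficient of x^4 is 0.

Final answer: 0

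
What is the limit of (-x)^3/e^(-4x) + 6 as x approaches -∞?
The quotient is an ∞/∞ indeterminate form as x → -∞.
Compare growth rates of the dominant terms (exponentials ≫ polynomials ≫ logarithms), or apply L'Hôpital's rule; the quotient → 0.
Adding the constant: 0 + 6 = 6. Limit = 6.

Final answer: 6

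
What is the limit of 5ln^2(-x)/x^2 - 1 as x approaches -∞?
The quotient is an ∞/∞ indeterminate form as x → -∞.
Compare growth rates of the dominant terms (exponentials ≫ polynomials ≫ logarithms), or apply L'Hôpital's rule; the quotient → 0.
Adding the constant: 0 - 1 = -1. Limit = -1.

Final answer: -1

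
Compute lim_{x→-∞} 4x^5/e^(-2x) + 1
The quotient is an ∞/∞ indeterminate form as x → -∞.
Compare growth rates of the dominant terms (exponentials ≫ polynomials ≫ logarithms), or apply L'Hôpital's rule; the quotient → 0.
Adding the constant: 0 + 1 = 1. Limit = 1.

Final answer: 1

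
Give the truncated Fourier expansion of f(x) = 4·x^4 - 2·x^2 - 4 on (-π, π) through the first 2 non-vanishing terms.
(200 - 32·π^2)·cos(x) - 2·π^2/3 - 4 + 4·π^4/5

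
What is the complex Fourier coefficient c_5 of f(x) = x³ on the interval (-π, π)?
Compute the real Fourier coefficients first: a_5 = 0, b_5 = -12/125 + 2·π^2/5.
Then c_5 = (a_5 − i·b_5)/2 = -i·π^2/5 + 6·i/125.

Final answer: -i·π^2/5 + 6·i/125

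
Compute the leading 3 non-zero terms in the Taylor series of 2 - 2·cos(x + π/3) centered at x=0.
x^2/2 + √(3)·x + 1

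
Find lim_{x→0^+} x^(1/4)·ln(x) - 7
The product is a 0·∞ indeterminate form at x → 0⁺.
Rewrite the product as ln(x) / x^(-1/4) and apply L'Hôpital, or use the standard hierarchy x^(-1/4) ≫ |ln x| as x → 0⁺.
The indeterminate product → 0, so the limit = -7.

Final answer: -7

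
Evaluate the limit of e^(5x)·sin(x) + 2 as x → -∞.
Evaluate the dominant behaviour as x → -∞; each term tends to a finite value or vanishes.
Limit = 2.

Final answer: 2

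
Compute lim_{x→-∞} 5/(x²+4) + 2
Evaluate the dominant behaviour as x → -∞; each term tends to a finite value or vanishes.
Limit = 2.

Final answer: 2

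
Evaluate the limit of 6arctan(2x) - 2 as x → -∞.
Evaluate the dominant behaviour as x → -∞; each term tends to a finite value or vanishes.
Limit = -3·π - 2.

Final answer: -3·π - 2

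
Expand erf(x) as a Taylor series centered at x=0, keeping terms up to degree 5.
x^5/(5·√(π)) - 2·x^3/(3·√(π)) + 2·x/√(π)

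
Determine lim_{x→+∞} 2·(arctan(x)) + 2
Evaluate the dominant behaviour as x → +∞; each term tends to a finite value or vanishes.
Limit = 2 + π.

Final answer: 2 + π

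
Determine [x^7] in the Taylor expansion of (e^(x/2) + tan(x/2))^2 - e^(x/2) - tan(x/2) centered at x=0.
Expand to order 7: (e^(x/2) + tan(x/2))^2 - e^(x/2) - tan(x/2) = 35·x^7/18432 + 619·x^6/46080 + 97·x^5/3840 + 55·x^4/384 + 5·x^3/16 + 9·x^2/8 + x + O(x^8).
The coefficient of x^7 is 35/18432.

Final answer: 35/18432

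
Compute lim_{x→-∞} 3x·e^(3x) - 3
The product is a 0·∞ indeterminate form at x → -∞.
Rewrite the product as 3x / e^(-3x) (an ∞/∞ form) and apply L'Hôpital, or use the standard hierarchy e^(3|x|) ≫ |x| as x → -∞.
The indeterminate product → 0, so the limit = -3.

Final answer: -3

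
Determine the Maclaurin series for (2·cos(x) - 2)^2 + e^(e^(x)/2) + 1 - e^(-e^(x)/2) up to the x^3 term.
x^3·(-e^(-1/2)/48 + 11·e^(1/2)/48) + x^2·(e^(-1/2)/8 + 3·e^(1/2)/8) + x·(e^(-1/2)/2 + e^(1/2)/2) - e^(-1/2) + 1 + e^(1/2)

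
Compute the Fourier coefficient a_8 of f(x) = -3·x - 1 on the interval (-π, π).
a_8 = (1/π) ∫_{-π}^{π} f(x)·cos(8x) dx.
Evaluate the integral (use parity and integration by parts as needed): a_8 = 0.

Final answer: 0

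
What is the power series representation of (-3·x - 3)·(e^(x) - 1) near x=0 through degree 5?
-3·x^5/20 - 5·x^4/8 - 2·x^3 - 9·x^2/2 - 3·x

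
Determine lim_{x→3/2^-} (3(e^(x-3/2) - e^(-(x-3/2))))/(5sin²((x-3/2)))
Both numerator and denominator → 0 as x → 3/2^-; this is a 0/0 indeterminate form.
Expand each to leading order near x = 3/2: numerator ~ 6·(x - 3/2), denominator ~ 5·(x - 3/2)^2.
The limit of the ratio is -∞.

Final answer: -∞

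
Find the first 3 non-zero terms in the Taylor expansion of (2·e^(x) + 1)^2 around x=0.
10·x^2 + 12·x + 9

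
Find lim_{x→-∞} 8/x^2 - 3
Evaluate the dominant behaviour as x → -∞; each term tends to a finite value or vanishes.
Limit = -3.

Final answer: -3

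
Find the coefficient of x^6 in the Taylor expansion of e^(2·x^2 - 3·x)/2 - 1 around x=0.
Expand to order 6: e^(2·x^2 - 3·x)/2 - 1 = 4343·x^6/480 - 681·x^5/80 + 115·x^4/16 - 21·x^3/4 + 13·x^2/4 - 3·x/2 - 1/2 + O(x^7).
The coefficient of x^6 is 4343/480.

Final answer: 4343/480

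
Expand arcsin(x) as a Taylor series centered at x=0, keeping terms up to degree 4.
x^3/6 + x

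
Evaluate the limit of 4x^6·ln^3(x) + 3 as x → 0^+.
The product is a 0·∞ indeterminate form at x → 0⁺.
Rewrite the product as 4·ln^3(x) / x^(-6) and apply L'Hôpital, or use the standard hierarchy x^(-6) ≫ |ln x|^3 as x → 0⁺.
The indeterminate product → 0, so the limit = 3.

Final answer: 3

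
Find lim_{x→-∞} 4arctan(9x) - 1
Evaluate the dominant behaviour as x → -∞; each term tends to a finite value or vanishes.
Limit = -2·π - 1.

Final answer: -2·π - 1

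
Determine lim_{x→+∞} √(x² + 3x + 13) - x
This is an ∞ − ∞ indeterminate form.
Multiply and divide by the conjugate √(x²+3x + 13) + x; the x² terms cancel, leaving (3x + 13)/(√(x²+3x + 13)+x) → 3/2.
Limit = 3/2.

Final answer: 3/2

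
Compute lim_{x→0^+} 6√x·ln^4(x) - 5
The product is a 0·∞ indeterminate form at x → 0⁺.
Rewrite the product as 6·ln^4(x) / x^(-1/2) and apply L'Hôpital, or use the standard hierarchy x^(-1/2) ≫ |ln x|^4 as x → 0⁺.
The indeterminate product → 0, so the limit = -5.

Final answer: -5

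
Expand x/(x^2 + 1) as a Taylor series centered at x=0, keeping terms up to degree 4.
-x^3 + x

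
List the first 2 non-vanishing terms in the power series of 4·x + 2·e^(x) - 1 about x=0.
6·x + 1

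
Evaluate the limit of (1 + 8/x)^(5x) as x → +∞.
As x → +∞: write (1 + 8/x)^(5x) = ((1 + 8/x)^x)^5 → (e^8)^5 = e^40.
Limit = e^(40).

Final answer: e^(40)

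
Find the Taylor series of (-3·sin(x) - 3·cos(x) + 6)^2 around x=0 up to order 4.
-3·x^4/2 - 6·x^3 + 18·x^2 - 18·x + 9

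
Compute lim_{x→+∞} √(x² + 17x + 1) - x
This is an ∞ − ∞ indeterminate form.
Multiply and divide by the conjugate √(x²+17x + 1) + x; the x² terms cancel, leaving (17x + 1)/(√(x²+17x + 1)+x) → 17/2.
Limit = 17/2.

Final answer: 17/2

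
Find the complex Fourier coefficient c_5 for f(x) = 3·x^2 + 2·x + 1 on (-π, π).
Compute the real Fourier coefficients first: a_5 = -12/25, b_5 = 4/5.
Then c_5 = (a_5 − i·b_5)/2 = -6/25 - 2·i/5.

Final answer: -6/25 - 2·i/5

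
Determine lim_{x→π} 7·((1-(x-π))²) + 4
Direct substitution at x = π gives 11.

Final answer: 11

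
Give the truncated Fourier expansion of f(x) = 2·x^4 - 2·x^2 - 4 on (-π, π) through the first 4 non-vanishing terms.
(104 - 16·π^2)·cos(x) + (-8 + 4·π^2)·cos(2·x) + (56/27 - 16·π^2/9)·cos(3·x) - 2·π^2/3 - 4 + 2·π^4/5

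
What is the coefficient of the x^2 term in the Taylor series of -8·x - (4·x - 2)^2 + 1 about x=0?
Expand to order 2: -8·x - (4·x - 2)^2 + 1 = -16·x^2 + 8·x - 3 + O(x^3).
The coefficient of x^2 is -16.

Final answer: -16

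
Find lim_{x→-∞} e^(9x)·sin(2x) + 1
Evaluate the dominant behaviour as x → -∞; each term tends to a finite value or vanishes.
Limit = 1.

Final answer: 1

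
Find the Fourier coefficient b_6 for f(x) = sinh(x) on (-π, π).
b_6 = (1/π) ∫_{-π}^{π} f(x)·sin(6x) dx.
Evaluate the integral (use parity and integration by parts as needed): b_6 = -12·sinh(π)/(37·π).

Final answer: -12·sinh(π)/(37·π)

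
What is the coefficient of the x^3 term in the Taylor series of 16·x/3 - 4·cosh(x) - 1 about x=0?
Expand to order 3: 16·x/3 - 4·cosh(x) - 1 = -2·x^2 + 16·x/3 - 5 + O(x^4).
The coefficient of x^3 is 0.

Final answer: 0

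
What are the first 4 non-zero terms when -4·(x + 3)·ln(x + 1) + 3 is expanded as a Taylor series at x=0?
-2·x^3 + 2·x^2 - 12·x + 3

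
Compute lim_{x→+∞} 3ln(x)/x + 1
The quotient is an ∞/∞ indeterminate form as x → +∞.
The polynomial denominator x dominates the logarithmic numerator (any positive power of x ≫ ln(x) as x → ∞), so the quotient → 0.
Adding the constant: 0 + 1 = 1. Limit = 1.

Final answer: 1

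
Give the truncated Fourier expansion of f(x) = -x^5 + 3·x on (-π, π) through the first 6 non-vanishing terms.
(-234 - 2·π^4 + 40·π^2)·sin(x) + (-5·π^2 + 9/2 + π^4)·sin(2·x) + (-2·π^4/3 + 82/81 + 40·π^2/27)·sin(3·x) + (-5·π^2/8 - 81/64 + π^4/2)·sin(4·x) + (-2·π^4/5 + 702/625 + 8·π^2/25)·sin(5·x) + (-5·π^2/27 - 157/162 + π^4/3)·sin(6·x)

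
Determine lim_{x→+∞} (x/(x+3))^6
As x → +∞: x/(x+3) = 1/(1 + 3/x) → 1, and the 6th power of a limit-1 base also → 1.
Limit = 1.

Final answer: 1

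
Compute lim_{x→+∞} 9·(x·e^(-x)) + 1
Evaluate the dominant behaviour as x → +∞; each term tends to a finite value or vanishes.
Limit = 1.

Final answer: 1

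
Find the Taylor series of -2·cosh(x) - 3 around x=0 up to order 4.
-x^4/12 - x^2 - 5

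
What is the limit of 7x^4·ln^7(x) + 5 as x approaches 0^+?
The product is a 0·∞ indeterminate form at x → 0⁺.
Rewrite the product as 7·ln^7(x) / x^(-4) and apply L'Hôpital, or use the standard hierarchy x^(-4) ≫ |ln x|^7 as x → 0⁺.
The indeterminate product → 0, so the limit = 5.

Final answer: 5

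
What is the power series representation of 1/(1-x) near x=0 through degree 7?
x^7 + x^6 + x^5 + x^4 + x^3 + x^2 + x + 1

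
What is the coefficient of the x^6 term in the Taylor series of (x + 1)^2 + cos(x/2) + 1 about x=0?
Expand to order 6: (x + 1)^2 + cos(x/2) + 1 = -x^6/46080 + x^4/384 + 7·x^2/8 + 2·x + 3 + O(x^7).
The coefficient of x^6 is -1/46080.

Final answer: -1/46080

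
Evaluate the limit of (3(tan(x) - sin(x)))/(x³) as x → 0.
Both numerator and denominator → 0 as x → 0; this is a 0/0 indeterminate form.
Expand each to leading order near x = 0: numerator ~ 3·x^3/2, denominator ~ x^3.
The limit of the ratio is 3/2.

Final answer: 3/2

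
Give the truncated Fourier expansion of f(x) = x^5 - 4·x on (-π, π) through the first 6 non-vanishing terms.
(-40·π^2 + 2·π^4 + 232)·sin(x) + (-π^4 - 7/2 + 5·π^2)·sin(2·x) + (-40·π^2/27 - 136/81 + 2·π^4/3)·sin(3·x) + (-π^4/2 + 113/64 + 5·π^2/8)·sin(4·x) + (-8·π^2/25 - 952/625 + 2·π^4/5)·sin(5·x) + (-π^4/3 + 211/162 + 5·π^2/27)·sin(6·x)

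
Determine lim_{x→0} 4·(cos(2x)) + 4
Direct substitution at x = 0 gives 8.

Final answer: 8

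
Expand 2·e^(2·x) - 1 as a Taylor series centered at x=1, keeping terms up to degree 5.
-1 + 2·e^(2) + 4·e^(2)·(x - 1) + 4·e^(2)·(x - 1)^2 + 8·e^(2)·(x - 1)^3/3 + 4·e^(2)·(x - 1)^4/3 + 8·e^(2)·(x - 1)^5/15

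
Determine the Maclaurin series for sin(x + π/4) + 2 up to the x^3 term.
-√(2)·x^3/12 - √(2)·x^2/4 + √(2)·x/2 + √(2)/2 + 2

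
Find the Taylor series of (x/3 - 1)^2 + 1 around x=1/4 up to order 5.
265/144 - 11·(x - 1/4)/18 + (x - 1/4)^2/9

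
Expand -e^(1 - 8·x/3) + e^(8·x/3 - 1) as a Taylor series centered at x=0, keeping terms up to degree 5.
x^5·(4096·e^(-1)/3645 + 4096·e/3645) + x^4·(-512·e/243 + 512·e^(-1)/243) + x^3·(256·e^(-1)/81 + 256·e/81) + x^2·(-32·e/9 + 32·e^(-1)/9) + x·(8·e^(-1)/3 + 8·e/3) - e + e^(-1)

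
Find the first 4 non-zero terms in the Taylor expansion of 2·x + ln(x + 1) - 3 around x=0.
x^3/3 - x^2/2 + 3·x - 3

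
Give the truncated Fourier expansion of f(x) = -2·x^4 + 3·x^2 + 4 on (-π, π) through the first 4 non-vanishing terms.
(-108 + 16·π^2)·cos(x) + (9 - 4·π^2)·cos(2·x) + (-68/27 + 16·π^2/9)·cos(3·x) - 2·π^4/5 + 4 + π^2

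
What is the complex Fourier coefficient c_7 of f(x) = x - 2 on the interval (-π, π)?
Compute the real Fourier coefficients first: a_7 = 0, b_7 = 2/7.
Then c_7 = (a_7 − i·b_7)/2 = -i/7.

Final answer: -i/7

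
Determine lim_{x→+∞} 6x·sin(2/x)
As x → +∞: let u = 2/x → 0⁺; then 6·x·sin(2/x) = 6·2·sin(u)/u → 6·2·1 = 12.
Limit = 12.

Final answer: 12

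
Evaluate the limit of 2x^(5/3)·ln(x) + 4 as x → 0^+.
The product is a 0·∞ indeterminate form at x → 0⁺.
Rewrite the product as 2·ln(x) / x^(-5/3) and apply L'Hôpital, or use the standard hierarchy x^(-5/3) ≫ |ln x| as x → 0⁺.
The indeterminate product → 0, so the limit = 4.

Final answer: 4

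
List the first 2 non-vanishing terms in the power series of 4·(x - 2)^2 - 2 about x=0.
14 - 16·x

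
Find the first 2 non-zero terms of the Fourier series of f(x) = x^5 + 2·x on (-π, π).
(-40·π^2 + 2·π^4 + 244)·sin(x) + (-π^4 - 19/2 + 5·π^2)·sin(2·x)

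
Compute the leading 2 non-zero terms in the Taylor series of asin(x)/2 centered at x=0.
x^3/12 + x/2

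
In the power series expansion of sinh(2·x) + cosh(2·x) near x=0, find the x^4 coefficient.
Expand to order 4: sinh(2·x) + cosh(2·x) = 2·x^4/3 + 4·x^3/3 + 2·x^2 + 2·x + 1 + O(x^5).
The coefficient of x^4 is 2/3.

Final answer: 2/3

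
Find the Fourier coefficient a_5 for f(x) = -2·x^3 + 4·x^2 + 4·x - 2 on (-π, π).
a_5 = (1/π) ∫_{-π}^{π} f(x)·cos(5x) dx.
Evaluate the integral (use parity and integration by parts as needed): a_5 = -16/25.

Final answer: -16/25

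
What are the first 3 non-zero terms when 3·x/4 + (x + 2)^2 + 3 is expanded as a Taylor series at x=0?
x^2 + 19·x/4 + 7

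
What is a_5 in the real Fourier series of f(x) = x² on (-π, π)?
a_5 = (1/π) ∫_{-π}^{π} f(x)·cos(5x) dx.
Evaluate the integral (use parity and integration by parts as needed): a_5 = -4/25.

Final answer: -4/25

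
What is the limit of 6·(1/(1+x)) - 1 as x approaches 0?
Direct substitution at x = 0 gives 5.

Final answer: 5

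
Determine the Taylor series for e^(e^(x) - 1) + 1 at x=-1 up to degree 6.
(e^(e^(-1)) + e)·e^(-1) + e^(-2)·e^(e^(-1))·(x + 1) + (e^(e^(-1)) + e·e^(e^(-1)))·e^(-3)·(x + 1)^2/2 + (e^(e^(-1)) + e^(2)·e^(e^(-1)) + 3·e·e^(e^(-1)))·e^(-4)·(x + 1)^3/6 + (e^(e^(-1)) + 6·e·e^(e^(-1)) + e^(3)·e^(e^(-1)) + 7·e^(2)·e^(e^(-1)))·e^(-5)·(x + 1)^4/24 + (e^(e^(-1)) + 10·e·e^(e^(-1)) + e^(4)·e^(e^(-1)) + 25·e^(2)·e^(e^(-1)) + 15·e^(3)·e^(e^(-1)))·e^(-6)·(x + 1)^5/120 + (e^(e^(-1)) + 15·e·e^(e^(-1)) + e^(5)·e^(e^(-1)) + 65·e^(2)·e^(e^(-1)) + 31·e^(4)·e^(e^(-1)) + 90·e^(3)·e^(e^(-1)))·e^(-7)·(x + 1)^6/720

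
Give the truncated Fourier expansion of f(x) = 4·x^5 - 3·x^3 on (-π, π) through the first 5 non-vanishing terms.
(-166·π^2 + 8·π^4 + 996)·sin(x) + (-4·π^4 - 69/2 + 23·π^2)·sin(2·x) + (-214·π^2/27 + 428/81 + 8·π^4/3)·sin(3·x) + (-2·π^4 - 3/2 + 4·π^2)·sin(4·x) + (-62·π^2/25 + 372/625 + 8·π^4/5)·sin(5·x)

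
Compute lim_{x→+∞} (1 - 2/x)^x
As x → +∞: this is the defining limit (1 - 2/x)^x → e^(-2).
Limit = e^(-2).

Final answer: e^(-2)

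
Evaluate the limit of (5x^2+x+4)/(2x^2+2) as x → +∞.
This is an ∞/∞ indeterminate form as x → +∞.
Divide numerator and denominator by x^2 and let the lower-order terms vanish; the leading terms give 5/2.
Limit = 5/2.

Final answer: 5/2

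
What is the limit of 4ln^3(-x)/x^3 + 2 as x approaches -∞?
The quotient is an ∞/∞ indeterminate form as x → -∞.
Compare growth rates of the dominant terms (exponentials ≫ polynomials ≫ logarithms), or apply L'Hôpital's rule; the quotient → 0.
Adding the constant: 0 + 2 = 2. Limit = 2.

Final answer: 2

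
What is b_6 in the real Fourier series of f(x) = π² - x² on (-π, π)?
b_6 = (1/π) ∫_{-π}^{π} f(x)·sin(6x) dx.
Evaluate the integral (use parity and integration by parts as needed): b_6 = 0.

Final answer: 0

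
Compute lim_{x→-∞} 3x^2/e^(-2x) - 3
The quotient is an ∞/∞ indeterminate form as x → -∞.
Compare growth rates of the dominant terms (exponentials ≫ polynomials ≫ logarithms), or apply L'Hôpital's rule; the quotient → 0.
Adding the constant: 0 - 3 = -3. Limit = -3.

Final answer: -3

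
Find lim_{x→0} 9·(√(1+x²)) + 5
Direct substitution at x = 0 gives 14.

Final answer: 14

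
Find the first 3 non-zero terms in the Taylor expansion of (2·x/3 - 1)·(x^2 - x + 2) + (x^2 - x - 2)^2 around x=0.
-14·x^2/3 + 19·x/3 + 2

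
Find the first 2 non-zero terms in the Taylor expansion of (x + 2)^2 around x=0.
4·x + 4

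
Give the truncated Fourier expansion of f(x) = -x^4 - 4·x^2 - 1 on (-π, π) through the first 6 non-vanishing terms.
(-32 + 8·π^2)·cos(x) + (-2·π^2 - 1)·cos(2·x) + (32/27 + 8·π^2/9)·cos(3·x) + (-π^2/2 - 13/16)·cos(4·x) + (352/625 + 8·π^2/25)·cos(5·x) - π^4/5 - 4·π^2/3 - 1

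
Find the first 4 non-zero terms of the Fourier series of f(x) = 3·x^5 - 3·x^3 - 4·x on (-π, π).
(-126·π^2 + 6·π^4 + 748)·sin(x) + (-3·π^4 - 23 + 18·π^2)·sin(2·x) + (-58·π^2/9 + 44/27 + 2·π^4)·sin(3·x) + (-3·π^4/2 + 47/64 + 27·π^2/8)·sin(4·x)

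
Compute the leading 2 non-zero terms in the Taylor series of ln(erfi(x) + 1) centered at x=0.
-2·x^2/π + 2·x/√(π)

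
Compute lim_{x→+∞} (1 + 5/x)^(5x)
As x → +∞: write (1 + 5/x)^(5x) = ((1 + 5/x)^x)^5 → (e^5)^5 = e^25.
Limit = e^(25).

Final answer: e^(25)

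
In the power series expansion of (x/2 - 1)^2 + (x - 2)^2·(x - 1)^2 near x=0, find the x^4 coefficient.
Expand to order 4: (x/2 - 1)^2 + (x - 2)^2·(x - 1)^2 = x^4 - 6·x^3 + 53·x^2/4 - 13·x + 5 + O(x^5).
The coefficient of x^4 is 1.

Final answer: 1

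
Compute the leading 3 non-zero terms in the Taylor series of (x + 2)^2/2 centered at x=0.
x^2/2 + 2·x + 2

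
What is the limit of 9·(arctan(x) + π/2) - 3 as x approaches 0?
Direct substitution at x = 0 gives -3 + 9·π/2.

Final answer: -3 + 9·π/2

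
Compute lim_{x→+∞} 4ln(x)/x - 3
The quotient is an ∞/∞ indeterminate form as x → +∞.
The polynomial denominator x dominates the logarithmic numerator (any positive power of x ≫ ln(x) as x → ∞), so the quotient → 0.
Adding the constant: 0 - 3 = -3. Limit = -3.

Final answer: -3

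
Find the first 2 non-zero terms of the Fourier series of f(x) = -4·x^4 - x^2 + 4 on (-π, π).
(-188 + 32·π^2)·cos(x) - 4·π^4/5 - π^2/3 + 4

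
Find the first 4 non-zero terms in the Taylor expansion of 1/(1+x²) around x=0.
-x^6 + x^4 - x^2 + 1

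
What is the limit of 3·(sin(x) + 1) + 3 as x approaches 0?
Direct substitution at x = 0 gives 6.

Final answer: 6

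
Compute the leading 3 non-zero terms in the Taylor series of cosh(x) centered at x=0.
x^4/24 + x^2/2 + 1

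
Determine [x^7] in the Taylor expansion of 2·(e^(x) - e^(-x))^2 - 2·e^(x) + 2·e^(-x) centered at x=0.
-1/1260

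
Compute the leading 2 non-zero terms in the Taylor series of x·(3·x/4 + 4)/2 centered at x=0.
3·x^2/8 + 2·x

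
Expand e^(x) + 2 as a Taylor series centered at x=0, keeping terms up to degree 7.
x^7/5040 + x^6/720 + x^5/120 + x^4/24 + x^3/6 + x^2/2 + x + 3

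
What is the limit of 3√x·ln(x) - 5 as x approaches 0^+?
The product is a 0·∞ indeterminate form at x → 0⁺.
Rewrite the product as 3·ln(x) / x^(-1/2) and apply L'Hôpital, or use the standard hierarchy x^(-1/2) ≫ |ln x| as x → 0⁺.
The indeterminate product → 0, so the limit = -5.

Final answer: -5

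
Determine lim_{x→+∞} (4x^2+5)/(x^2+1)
This is an ∞/∞ indeterminate form as x → +∞.
Divide numerator and denominator by x^2 and let the lower-order terms vanish; the leading terms give 4/1 = 4.
Limit = 4.

Final answer: 4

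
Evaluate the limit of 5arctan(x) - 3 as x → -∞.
Evaluate the dominant behaviour as x → -∞; each term tends to a finite value or vanishes.
Limit = -5·π/2 - 3.

Final answer: -5·π/2 - 3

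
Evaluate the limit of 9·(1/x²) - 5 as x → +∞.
Evaluate the dominant behaviour as x → +∞; each term tends to a finite value or vanishes.
Limit = -5.

Final answer: -5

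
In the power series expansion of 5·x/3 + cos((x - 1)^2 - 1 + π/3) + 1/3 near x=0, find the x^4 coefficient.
Expand to order 4: 5·x/3 + cos((x - 1)^2 - 1 + π/3) + 1/3 = x^4·(1/12 + √(3)) + x^3·(1 - 2·√(3)/3) + x^2·(-1 - √(3)/2) + x·(5/3 + √(3)) + 5/6 + O(x^5).
The coefficient of x^4 is 1/12 + √(3).

Final answer: 1/12 + √(3)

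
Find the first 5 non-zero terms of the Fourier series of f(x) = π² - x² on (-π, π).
4·cos(x) - cos(2·x) + 4·cos(3·x)/9 - cos(4·x)/4 + 2·π^2/3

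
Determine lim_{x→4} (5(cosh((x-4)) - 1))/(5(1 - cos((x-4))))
Both numerator and denominator → 0 as x → 4; this is a 0/0 indeterminate form.
Expand each to leading order near x = 4: numerator ~ 5·(x - 4)^2/2, denominator ~ 5·(x - 4)^2/2.
The limit of the ratio is 1.

Final answer: 1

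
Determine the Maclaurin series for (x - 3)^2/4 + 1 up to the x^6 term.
x^2/4 - 3·x/2 + 13/4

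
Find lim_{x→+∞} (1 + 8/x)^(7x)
As x → +∞: write (1 + 8/x)^(7x) = ((1 + 8/x)^x)^7 → (e^8)^7 = e^56.
Limit = e^(56).

Final answer: e^(56)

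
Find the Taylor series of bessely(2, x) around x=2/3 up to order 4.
bessely(2, 2/3) + (bessely(1, 2/3)/2 - bessely(3, 2/3)/2)·(x - 2/3) + (bessely(4, 2/3)/8 + bessely(0, 2/3)/8 - bessely(2, 2/3)/4)·(x - 2/3)^2 + (bessely(3, 2/3)/16 - bessely(1, 2/3)/12 - bessely(5, 2/3)/48)·(x - 2/3)^3 + (bessely(6, 2/3)/384 + 7·bessely(2, 2/3)/384 - bessely(0, 2/3)/96 - bessely(4, 2/3)/96)·(x - 2/3)^4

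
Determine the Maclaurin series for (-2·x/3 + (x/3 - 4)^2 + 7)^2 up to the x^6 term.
x^4/81 - 20·x^3/27 + 146·x^2/9 - 460·x/3 + 529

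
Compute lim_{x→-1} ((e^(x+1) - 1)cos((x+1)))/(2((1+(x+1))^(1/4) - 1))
Both numerator and denominator → 0 as x → -1; this is a 0/0 indeterminate form.
Expand each to leading order near x = -1: numerator ~ (x + 1), denominator ~ (x + 1)/2.
The limit of the ratio is 2.

Final answer: 2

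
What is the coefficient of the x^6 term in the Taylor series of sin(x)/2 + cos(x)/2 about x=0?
Expand to order 6: sin(x)/2 + cos(x)/2 = -x^6/1440 + x^5/240 + x^4/48 - x^3/12 - x^2/4 + x/2 + 1/2 + O(x^7).
The coefficient of x^6 is -1/1440.

Final answer: -1/1440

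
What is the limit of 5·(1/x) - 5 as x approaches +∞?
Evaluate the dominant behaviour as x → +∞; each term tends to a finite value or vanishes.
Limit = -5.

Final answer: -5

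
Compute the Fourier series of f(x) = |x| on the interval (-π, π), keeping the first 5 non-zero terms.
-4·cos(x)/π - 4·cos(3·x)/(9·π) - 4·cos(5·x)/(25·π) - 4·cos(7·x)/(49·π) + π/2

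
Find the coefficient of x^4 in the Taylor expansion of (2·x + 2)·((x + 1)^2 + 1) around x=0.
Expand to order 4: (2·x + 2)·((x + 1)^2 + 1) = 2·x^3 + 6·x^2 + 8·x + 4 + O(x^5).
The coefficient of x^4 is 0.

Final answer: 0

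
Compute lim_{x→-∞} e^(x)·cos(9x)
Evaluate the dominant behaviour as x → -∞; each term tends to a finite value or vanishes.
Limit = 0.

Final answer: 0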